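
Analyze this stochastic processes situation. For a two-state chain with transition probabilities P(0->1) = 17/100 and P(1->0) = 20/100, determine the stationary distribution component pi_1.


Stationary distribution: pi_0 = p10/(p01+p10), pi_1 = p01/(p01+p10)
p01 = 0.1700, p10 = 0.2000
pi_1 = 0.4595

0.4595


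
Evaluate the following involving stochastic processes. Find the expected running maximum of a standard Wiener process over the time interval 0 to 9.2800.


E(max B(s)) = sqrt(2t/pi)
= sqrt(2*9.2800/pi)
= sqrt(5.9078)
= 2.4306

2.4306


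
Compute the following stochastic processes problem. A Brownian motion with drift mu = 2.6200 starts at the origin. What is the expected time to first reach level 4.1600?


Expected first passage time = a/mu
= 4.1600/2.6200
= 1.5878

1.5878


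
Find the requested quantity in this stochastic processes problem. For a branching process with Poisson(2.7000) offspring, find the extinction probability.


Since mu = 2.7000 > 1, extinction prob q < 1.
Solve s = exp(mu*(s-1)) iteratively.
q = 0.0844

0.0844


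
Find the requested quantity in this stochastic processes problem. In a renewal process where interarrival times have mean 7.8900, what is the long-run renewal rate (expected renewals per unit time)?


Long-run renewal rate = 1/E(X)
= 1/7.8900
= 0.1267

0.1267


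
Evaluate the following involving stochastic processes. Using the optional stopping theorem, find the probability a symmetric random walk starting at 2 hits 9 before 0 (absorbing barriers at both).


By optional stopping theorem: E(M at tau) = M(0) = 2
P(hit 9)*9 + P(hit 0)*0 = 2
P(hit 9) = (2 - 0)/(9 - 0) = 2/9 = 0.2222

0.2222


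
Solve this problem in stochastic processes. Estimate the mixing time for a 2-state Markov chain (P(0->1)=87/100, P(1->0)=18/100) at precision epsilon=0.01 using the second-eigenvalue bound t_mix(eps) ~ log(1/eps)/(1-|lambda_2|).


lambda_2 = |1 - p01 - p10| = |1 - 0.8700 - 0.1800| = 0.0500
t_mix ~ log(1/eps)/(1 - |lambda_2|)
= log(100)/(1 - 0.0500) = 4.6052/0.9500
= 4.8475

4.8475


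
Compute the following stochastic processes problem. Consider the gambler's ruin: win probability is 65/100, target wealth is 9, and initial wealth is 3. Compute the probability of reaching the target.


Gambler's ruin formula:
r = q/p = 0.3500/0.6500 = 0.5385
P(win) = (1 - r^i)/(1 - r^N)
= (1 - 0.5385^3)/(1 - 0.5385^9)
= 0.8471

0.8471


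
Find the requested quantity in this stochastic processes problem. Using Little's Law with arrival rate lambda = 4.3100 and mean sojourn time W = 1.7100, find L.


Little's Law: L = lambda * W
= 4.3100 * 1.7100
= 7.3701

7.3701


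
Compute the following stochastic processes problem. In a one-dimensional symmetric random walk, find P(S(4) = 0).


P(S(4) = 0) = C(4,2) / 4^2
= 6 / 16
= 0.3750

0.3750


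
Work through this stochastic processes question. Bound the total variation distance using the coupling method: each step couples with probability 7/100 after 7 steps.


TV distance bound <= (1-delta)^n
= (1 - 0.0700)^7
= 0.9300^7
= 0.6017

0.6017


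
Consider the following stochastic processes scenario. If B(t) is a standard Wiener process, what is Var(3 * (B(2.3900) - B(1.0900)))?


Var(alpha*(B(t)-B(s))) = alpha^2 * (t-s)
= 3^2 * (2.3900 - 1.0900)
= 9 * 1.3000
= 11.7000

11.7000


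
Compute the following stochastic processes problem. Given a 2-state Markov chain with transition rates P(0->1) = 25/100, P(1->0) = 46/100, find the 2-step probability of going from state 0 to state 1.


Computing P^2 by matrix multiplication.
P = [[0.7500, 0.2500], [0.4600, 0.5400]]
After raising P to the power 2:
P^2(0,1) = 0.3225

0.3225


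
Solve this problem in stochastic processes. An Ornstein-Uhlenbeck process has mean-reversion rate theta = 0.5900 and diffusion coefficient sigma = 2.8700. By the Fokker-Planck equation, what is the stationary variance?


Stationary variance = sigma^2 / (2*theta)
= 2.8700^2 / (2*0.5900)
= 8.2369 / 1.1800
= 6.9804

6.9804


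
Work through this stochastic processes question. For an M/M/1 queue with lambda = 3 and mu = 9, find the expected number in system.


rho = 3/9 = 0.3333
L = rho/(1-rho)
= 0.3333/0.6667
= 0.5000

0.5000


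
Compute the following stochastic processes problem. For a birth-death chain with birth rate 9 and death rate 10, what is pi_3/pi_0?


For birth-death process, pi_n/pi_0 = (lambda/mu)^n
= (9/10)^3
= 0.7290

0.7290


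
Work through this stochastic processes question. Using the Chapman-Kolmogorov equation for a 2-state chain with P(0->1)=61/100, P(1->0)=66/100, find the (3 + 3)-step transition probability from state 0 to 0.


P^6 = P^3 * P^3
Computing via matrix multiplication of the transition matrix.
Entry (0,0) of P^6 = 0.5199

0.5199


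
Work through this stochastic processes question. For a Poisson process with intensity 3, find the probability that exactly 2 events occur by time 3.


P(N(t)=k) = (lambda*t)^k * exp(-lambda*t) / k!
lambda*t = 9
= 9^2 * exp(-9) / 2!
= 81 * 1.2341e-04 / 2
= 0.0050

0.0050


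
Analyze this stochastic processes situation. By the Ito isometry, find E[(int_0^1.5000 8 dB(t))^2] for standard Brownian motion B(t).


By Ito isometry: E[(int f dB)^2] = int f^2 dt
= 8^2 * 1.5000
= 64 * 1.5000 = 96.0000

96.0000


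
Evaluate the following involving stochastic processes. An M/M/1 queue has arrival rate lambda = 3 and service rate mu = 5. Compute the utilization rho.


rho = lambda/mu
= 3/5
= 0.6000

0.6000


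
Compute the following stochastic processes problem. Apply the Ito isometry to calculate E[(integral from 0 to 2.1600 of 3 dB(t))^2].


By Ito isometry: E[(int f dB)^2] = int f^2 dt
= 3^2 * 2.1600
= 9 * 2.1600 = 19.4400

19.4400


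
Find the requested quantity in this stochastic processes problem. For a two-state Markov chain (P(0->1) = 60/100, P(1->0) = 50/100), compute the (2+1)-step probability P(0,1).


P^3 = P^2 * P^1
Computing via matrix multiplication of the transition matrix.
Entry (0,1) of P^3 = 0.5460

0.5460


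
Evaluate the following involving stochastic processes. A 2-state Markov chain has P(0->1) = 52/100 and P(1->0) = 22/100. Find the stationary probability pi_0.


Stationary distribution: pi_0 = p10/(p01+p10), pi_1 = p01/(p01+p10)
p01 = 0.5200, p10 = 0.2200
pi_0 = 0.2973

0.2973


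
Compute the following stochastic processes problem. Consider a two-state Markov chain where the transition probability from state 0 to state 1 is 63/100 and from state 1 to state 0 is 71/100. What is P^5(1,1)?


Computing P^5 by matrix multiplication.
P = [[0.3700, 0.6300], [0.7100, 0.2900]]
After raising P to the power 5:
P^5(1,1) = 0.4677

0.4677


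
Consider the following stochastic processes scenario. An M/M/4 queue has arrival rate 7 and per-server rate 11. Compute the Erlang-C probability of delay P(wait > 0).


a = lambda/mu = 0.6364
rho = a/c = 0.1591
Erlang-C formula applied:
C(c,a) = 0.0043

0.0043


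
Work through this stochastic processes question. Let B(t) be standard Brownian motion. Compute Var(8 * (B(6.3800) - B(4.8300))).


Var(alpha*(B(t)-B(s))) = alpha^2 * (t-s)
= 8^2 * (6.3800 - 4.8300)
= 64 * 1.5500
= 99.2000

99.2000


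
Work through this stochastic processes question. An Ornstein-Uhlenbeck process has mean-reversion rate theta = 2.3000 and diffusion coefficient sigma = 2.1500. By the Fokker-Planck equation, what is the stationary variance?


Stationary variance = sigma^2 / (2*theta)
= 2.1500^2 / (2*2.3000)
= 4.6225 / 4.6000
= 1.0049

1.0049


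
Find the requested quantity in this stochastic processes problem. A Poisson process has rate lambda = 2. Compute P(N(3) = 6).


P(N(t)=k) = (lambda*t)^k * exp(-lambda*t) / k!
lambda*t = 6
= 6^6 * exp(-6) / 6!
= 46656 * 0.0025 / 720
= 0.1606

0.1606


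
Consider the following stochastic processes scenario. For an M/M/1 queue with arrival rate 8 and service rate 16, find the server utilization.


rho = lambda/mu
= 8/16
= 0.5000

0.5000


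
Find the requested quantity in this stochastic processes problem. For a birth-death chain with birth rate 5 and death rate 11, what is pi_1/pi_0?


For birth-death process, pi_n/pi_0 = (lambda/mu)^n
= (5/11)^1
= 0.4545

0.4545


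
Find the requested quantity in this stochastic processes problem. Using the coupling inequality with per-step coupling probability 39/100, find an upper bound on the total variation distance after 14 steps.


TV distance bound <= (1-delta)^n
= (1 - 0.3900)^14
= 0.6100^14
= 9.8768e-04

9.8768e-04


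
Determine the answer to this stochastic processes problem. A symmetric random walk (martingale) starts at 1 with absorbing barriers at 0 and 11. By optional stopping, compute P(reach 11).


By optional stopping theorem: E(M at tau) = M(0) = 1
P(hit 11)*11 + P(hit 0)*0 = 1
P(hit 11) = (1 - 0)/(11 - 0) = 1/11 = 0.0909

0.0909


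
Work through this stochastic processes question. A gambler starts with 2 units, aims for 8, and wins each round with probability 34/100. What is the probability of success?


Gambler's ruin formula:
r = q/p = 0.6600/0.3400 = 1.9412
P(win) = (1 - r^i)/(1 - r^N)
= (1 - 1.9412^2)/(1 - 1.9412^8)
= 0.0138

0.0138


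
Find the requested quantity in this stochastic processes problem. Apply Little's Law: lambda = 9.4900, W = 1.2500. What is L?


Little's Law: L = lambda * W
= 9.4900 * 1.2500
= 11.8625

11.8625


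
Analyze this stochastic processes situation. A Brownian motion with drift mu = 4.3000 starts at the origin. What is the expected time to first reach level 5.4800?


Expected first passage time = a/mu
= 5.4800/4.3000
= 1.2744

1.2744


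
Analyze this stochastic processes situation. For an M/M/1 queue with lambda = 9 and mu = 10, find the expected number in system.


rho = 9/10 = 0.9000
L = rho/(1-rho)
= 0.9000/0.1000
= 9.0000

9.0000


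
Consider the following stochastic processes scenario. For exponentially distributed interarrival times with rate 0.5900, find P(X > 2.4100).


P(X > t) = exp(-lambda * t)
= exp(-0.5900 * 2.4100)
= exp(-1.4219) = 0.2413

0.2413


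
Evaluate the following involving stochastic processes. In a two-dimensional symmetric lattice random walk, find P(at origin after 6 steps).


P = C(6,3)^2 / 4^6
= 20^2 / 4096
= 400 / 4096
= 0.0977

0.0977


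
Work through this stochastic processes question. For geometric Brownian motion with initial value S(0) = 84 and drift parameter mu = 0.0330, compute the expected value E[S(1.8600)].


E[S(t)] = S(0) * exp(mu * t)
= 84 * exp(0.0330 * 1.8600)
= 84 * 1.0633
= 89.3174

89.3174


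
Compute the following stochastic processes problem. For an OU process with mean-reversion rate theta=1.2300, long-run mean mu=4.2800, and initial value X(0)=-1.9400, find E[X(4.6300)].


E[X(t)] = mu + (X(0) - mu)*exp(-theta*t)
= 4.2800 + (-1.9400 - 4.2800)*exp(-1.2300*4.6300)
= 4.2800 + -6.2200 * 0.0034
= 4.2591

4.2591


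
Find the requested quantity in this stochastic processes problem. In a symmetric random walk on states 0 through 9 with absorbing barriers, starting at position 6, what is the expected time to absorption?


For symmetric RW on 0,...,N with absorbing barriers, E(i) = i*(N-i)
E(6) = 6 * 3 = 18

18


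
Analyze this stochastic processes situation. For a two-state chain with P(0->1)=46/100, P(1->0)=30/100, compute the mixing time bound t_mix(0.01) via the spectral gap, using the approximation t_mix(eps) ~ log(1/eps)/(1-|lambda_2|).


lambda_2 = |1 - p01 - p10| = |1 - 0.4600 - 0.3000| = 0.2400
t_mix ~ log(1/eps)/(1 - |lambda_2|)
= log(100)/(1 - 0.2400) = 4.6052/0.7600
= 6.0594

6.0594


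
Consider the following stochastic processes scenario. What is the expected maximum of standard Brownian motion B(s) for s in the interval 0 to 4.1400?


E(max B(s)) = sqrt(2t/pi)
= sqrt(2*4.1400/pi)
= sqrt(2.6356)
= 1.6235

1.6235


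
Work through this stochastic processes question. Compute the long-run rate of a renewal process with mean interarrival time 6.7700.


Long-run renewal rate = 1/E(X)
= 1/6.7700
= 0.1477

0.1477


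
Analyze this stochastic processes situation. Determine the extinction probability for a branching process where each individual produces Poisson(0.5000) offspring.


Since mu = 0.5000 <= 1, extinction probability = 1.

1.0000


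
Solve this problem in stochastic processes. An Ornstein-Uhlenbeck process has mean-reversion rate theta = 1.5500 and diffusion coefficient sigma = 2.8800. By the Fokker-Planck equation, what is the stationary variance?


Stationary variance = sigma^2 / (2*theta)
= 2.8800^2 / (2*1.5500)
= 8.2944 / 3.1000
= 2.6756

2.6756


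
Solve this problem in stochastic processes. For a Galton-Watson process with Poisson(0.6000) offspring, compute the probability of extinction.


Since mu = 0.6000 <= 1, extinction probability = 1.

1.0000


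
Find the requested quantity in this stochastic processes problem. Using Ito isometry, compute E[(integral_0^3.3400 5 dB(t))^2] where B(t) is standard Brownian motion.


By Ito isometry: E[(int f dB)^2] = int f^2 dt
= 5^2 * 3.3400
= 25 * 3.3400 = 83.5000

83.5000


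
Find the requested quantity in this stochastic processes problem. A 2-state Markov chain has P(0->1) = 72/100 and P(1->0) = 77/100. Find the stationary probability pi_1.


Stationary distribution: pi_0 = p10/(p01+p10), pi_1 = p01/(p01+p10)
p01 = 0.7200, p10 = 0.7700
pi_1 = 0.4832

0.4832


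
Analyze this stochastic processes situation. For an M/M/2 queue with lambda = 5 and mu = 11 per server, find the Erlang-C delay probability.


a = lambda/mu = 0.4545
rho = a/c = 0.2273
Erlang-C formula applied:
C(c,a) = 0.0842

0.0842


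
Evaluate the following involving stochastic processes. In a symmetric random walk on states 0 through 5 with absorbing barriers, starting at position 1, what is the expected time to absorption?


For symmetric RW on 0,...,N with absorbing barriers, E(i) = i*(N-i)
E(1) = 1 * 4 = 4

4


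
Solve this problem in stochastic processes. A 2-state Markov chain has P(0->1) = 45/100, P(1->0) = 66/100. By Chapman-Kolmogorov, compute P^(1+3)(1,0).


P^4 = P^1 * P^3
Computing via matrix multiplication of the transition matrix.
Entry (1,0) of P^4 = 0.5945

0.5945


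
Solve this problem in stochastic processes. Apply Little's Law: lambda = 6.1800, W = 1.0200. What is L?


Little's Law: L = lambda * W
= 6.1800 * 1.0200
= 6.3036

6.3036


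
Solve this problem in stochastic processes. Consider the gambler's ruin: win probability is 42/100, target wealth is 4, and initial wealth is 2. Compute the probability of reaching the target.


Gambler's ruin formula:
r = q/p = 0.5800/0.4200 = 1.3810
P(win) = (1 - r^i)/(1 - r^N)
= (1 - 1.3810^2)/(1 - 1.3810^4)
= 0.3440

0.3440


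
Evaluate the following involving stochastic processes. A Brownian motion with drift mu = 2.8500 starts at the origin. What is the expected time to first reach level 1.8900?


Expected first passage time = a/mu
= 1.8900/2.8500
= 0.6632

0.6632


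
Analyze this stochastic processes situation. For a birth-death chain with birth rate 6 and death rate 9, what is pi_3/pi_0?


For birth-death process, pi_n/pi_0 = (lambda/mu)^n
= (6/9)^3
= 0.2963

0.2963


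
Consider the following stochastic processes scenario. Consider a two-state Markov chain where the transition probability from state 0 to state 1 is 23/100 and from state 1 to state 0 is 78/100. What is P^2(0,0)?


Computing P^2 by matrix multiplication.
P = [[0.7700, 0.2300], [0.7800, 0.2200]]
After raising P to the power 2:
P^2(0,0) = 0.7723

0.7723


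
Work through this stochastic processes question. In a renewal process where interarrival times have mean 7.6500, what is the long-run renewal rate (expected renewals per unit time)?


Long-run renewal rate = 1/E(X)
= 1/7.6500
= 0.1307

0.1307


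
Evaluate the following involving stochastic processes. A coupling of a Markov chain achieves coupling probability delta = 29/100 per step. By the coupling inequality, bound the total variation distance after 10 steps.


TV distance bound <= (1-delta)^n
= (1 - 0.2900)^10
= 0.7100^10
= 0.0326

0.0326


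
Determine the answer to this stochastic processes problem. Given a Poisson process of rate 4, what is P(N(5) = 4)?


P(N(t)=k) = (lambda*t)^k * exp(-lambda*t) / k!
lambda*t = 20
= 20^4 * exp(-20) / 4!
= 160000 * 2.0612e-09 / 24
= 1.3741e-05

1.3741e-05


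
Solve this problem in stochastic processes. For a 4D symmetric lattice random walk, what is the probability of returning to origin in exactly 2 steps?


P(return in 2 steps) = P(reverse first step) = 1/(2d)
= 1/8
= 0.1250

0.1250


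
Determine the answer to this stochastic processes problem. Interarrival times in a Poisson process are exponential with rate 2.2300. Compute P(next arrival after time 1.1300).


P(X > t) = exp(-lambda * t)
= exp(-2.2300 * 1.1300)
= exp(-2.5199) = 0.0805

0.0805


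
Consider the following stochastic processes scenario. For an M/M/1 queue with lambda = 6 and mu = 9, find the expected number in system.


rho = 6/9 = 0.6667
L = rho/(1-rho)
= 0.6667/0.3333
= 2.0000

2.0000


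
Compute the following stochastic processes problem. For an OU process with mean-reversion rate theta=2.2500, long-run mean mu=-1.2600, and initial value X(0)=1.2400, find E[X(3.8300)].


E[X(t)] = mu + (X(0) - mu)*exp(-theta*t)
= -1.2600 + (1.2400 - -1.2600)*exp(-2.2500*3.8300)
= -1.2600 + 2.5000 * 1.8091e-04
= -1.2595

-1.2595


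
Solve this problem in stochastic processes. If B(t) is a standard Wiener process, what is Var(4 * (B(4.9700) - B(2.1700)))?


Var(alpha*(B(t)-B(s))) = alpha^2 * (t-s)
= 4^2 * (4.9700 - 2.1700)
= 16 * 2.8000
= 44.8000

44.8000


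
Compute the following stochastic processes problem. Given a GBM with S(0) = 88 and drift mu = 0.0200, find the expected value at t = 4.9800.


E[S(t)] = S(0) * exp(mu * t)
= 88 * exp(0.0200 * 4.9800)
= 88 * 1.1047
= 97.2161

97.2161


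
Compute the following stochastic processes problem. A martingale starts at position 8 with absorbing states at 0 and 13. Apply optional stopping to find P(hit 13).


By optional stopping theorem: E(M at tau) = M(0) = 8
P(hit 13)*13 + P(hit 0)*0 = 8
P(hit 13) = (8 - 0)/(13 - 0) = 8/13 = 0.6154

0.6154


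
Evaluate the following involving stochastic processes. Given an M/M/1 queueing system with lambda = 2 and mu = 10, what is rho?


rho = lambda/mu
= 2/10
= 0.2000

0.2000


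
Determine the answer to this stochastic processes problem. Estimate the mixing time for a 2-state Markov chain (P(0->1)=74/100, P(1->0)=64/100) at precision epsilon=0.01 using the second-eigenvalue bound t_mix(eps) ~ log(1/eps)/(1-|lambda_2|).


lambda_2 = |1 - p01 - p10| = |1 - 0.7400 - 0.6400| = 0.3800
t_mix ~ log(1/eps)/(1 - |lambda_2|)
= log(100)/(1 - 0.3800) = 4.6052/0.6200
= 7.4277

7.4277


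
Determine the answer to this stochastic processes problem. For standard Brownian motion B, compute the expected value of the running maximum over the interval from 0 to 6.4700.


E(max B(s)) = sqrt(2t/pi)
= sqrt(2*6.4700/pi)
= sqrt(4.1189)
= 2.0295

2.0295


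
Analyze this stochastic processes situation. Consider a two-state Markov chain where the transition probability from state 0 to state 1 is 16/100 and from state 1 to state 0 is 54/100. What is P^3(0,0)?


Computing P^3 by matrix multiplication.
P = [[0.8400, 0.1600], [0.5400, 0.4600]]
After raising P to the power 3:
P^3(0,0) = 0.7776

0.7776


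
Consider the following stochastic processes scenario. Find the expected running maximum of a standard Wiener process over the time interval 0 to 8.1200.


E(max B(s)) = sqrt(2t/pi)
= sqrt(2*8.1200/pi)
= sqrt(5.1694)
= 2.2736

2.2736


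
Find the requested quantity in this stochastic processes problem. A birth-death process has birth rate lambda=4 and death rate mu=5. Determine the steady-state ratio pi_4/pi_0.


For birth-death process, pi_n/pi_0 = (lambda/mu)^n
= (4/5)^4
= 0.4096

0.4096


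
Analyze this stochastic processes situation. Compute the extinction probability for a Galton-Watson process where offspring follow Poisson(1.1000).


Since mu = 1.1000 > 1, extinction prob q < 1.
Solve s = exp(mu*(s-1)) iteratively.
q = 0.8239

0.8239


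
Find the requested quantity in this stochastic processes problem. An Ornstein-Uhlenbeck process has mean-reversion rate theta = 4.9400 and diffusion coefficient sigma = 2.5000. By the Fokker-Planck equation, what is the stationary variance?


Stationary variance = sigma^2 / (2*theta)
= 2.5000^2 / (2*4.9400)
= 6.2500 / 9.8800
= 0.6326

0.6326


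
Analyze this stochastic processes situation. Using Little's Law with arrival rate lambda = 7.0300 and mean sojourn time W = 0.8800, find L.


Little's Law: L = lambda * W
= 7.0300 * 0.8800
= 6.1864

6.1864


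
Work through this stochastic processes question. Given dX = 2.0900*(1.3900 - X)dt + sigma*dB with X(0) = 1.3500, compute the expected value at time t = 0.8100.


E[X(t)] = mu + (X(0) - mu)*exp(-theta*t)
= 1.3900 + (1.3500 - 1.3900)*exp(-2.0900*0.8100)
= 1.3900 + -0.0400 * 0.1840
= 1.3826

1.3826


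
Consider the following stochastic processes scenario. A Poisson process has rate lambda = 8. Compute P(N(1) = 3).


P(N(t)=k) = (lambda*t)^k * exp(-lambda*t) / k!
lambda*t = 8
= 8^3 * exp(-8) / 3!
= 512 * 3.3546e-04 / 6
= 0.0286

0.0286


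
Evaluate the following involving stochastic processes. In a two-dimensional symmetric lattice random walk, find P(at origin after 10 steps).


P = C(10,5)^2 / 4^10
= 252^2 / 1048576
= 63504 / 1048576
= 0.0606

0.0606


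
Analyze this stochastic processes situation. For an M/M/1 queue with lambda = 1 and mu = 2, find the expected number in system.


rho = 1/2 = 0.5000
L = rho/(1-rho)
= 0.5000/0.5000
= 1.0000

1.0000


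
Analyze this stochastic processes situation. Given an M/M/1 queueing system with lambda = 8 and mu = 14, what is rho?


rho = lambda/mu
= 8/14
= 0.5714

0.5714


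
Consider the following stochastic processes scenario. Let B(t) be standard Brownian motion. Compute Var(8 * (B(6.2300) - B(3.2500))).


Var(alpha*(B(t)-B(s))) = alpha^2 * (t-s)
= 8^2 * (6.2300 - 3.2500)
= 64 * 2.9800
= 190.7200

190.7200


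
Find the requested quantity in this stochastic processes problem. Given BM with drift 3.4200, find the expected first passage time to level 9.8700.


Expected first passage time = a/mu
= 9.8700/3.4200
= 2.8860

2.8860


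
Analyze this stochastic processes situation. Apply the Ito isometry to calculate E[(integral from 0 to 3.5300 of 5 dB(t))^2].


By Ito isometry: E[(int f dB)^2] = int f^2 dt
= 5^2 * 3.5300
= 25 * 3.5300 = 88.2500

88.2500


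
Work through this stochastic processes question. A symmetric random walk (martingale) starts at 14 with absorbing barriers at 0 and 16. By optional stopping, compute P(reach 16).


By optional stopping theorem: E(M at tau) = M(0) = 14
P(hit 16)*16 + P(hit 0)*0 = 14
P(hit 16) = (14 - 0)/(16 - 0) = 7/8 = 0.8750

0.8750


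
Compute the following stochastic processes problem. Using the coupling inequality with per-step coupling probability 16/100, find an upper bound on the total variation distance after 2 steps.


TV distance bound <= (1-delta)^n
= (1 - 0.1600)^2
= 0.8400^2
= 0.7056

0.7056


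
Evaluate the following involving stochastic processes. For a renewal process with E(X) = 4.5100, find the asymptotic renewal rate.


Long-run renewal rate = 1/E(X)
= 1/4.5100
= 0.2217

0.2217


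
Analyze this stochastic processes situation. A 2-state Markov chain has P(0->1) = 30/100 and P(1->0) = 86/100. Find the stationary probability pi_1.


Stationary distribution: pi_0 = p10/(p01+p10), pi_1 = p01/(p01+p10)
p01 = 0.3000, p10 = 0.8600
pi_1 = 0.2586

0.2586


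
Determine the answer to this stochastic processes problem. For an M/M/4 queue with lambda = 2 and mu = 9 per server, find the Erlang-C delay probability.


a = lambda/mu = 0.2222
rho = a/c = 0.0556
Erlang-C formula applied:
C(c,a) = 8.6149e-05

8.6149e-05


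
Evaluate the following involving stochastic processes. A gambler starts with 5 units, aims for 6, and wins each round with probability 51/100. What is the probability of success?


Gambler's ruin formula:
r = q/p = 0.4900/0.5100 = 0.9608
P(win) = (1 - r^i)/(1 - r^N)
= (1 - 0.9608^5)/(1 - 0.9608^6)
= 0.8495

0.8495


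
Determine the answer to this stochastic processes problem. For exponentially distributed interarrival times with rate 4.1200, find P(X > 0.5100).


P(X > t) = exp(-lambda * t)
= exp(-4.1200 * 0.5100)
= exp(-2.1012) = 0.1223

0.1223


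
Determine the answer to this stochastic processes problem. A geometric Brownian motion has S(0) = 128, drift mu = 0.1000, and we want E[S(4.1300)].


E[S(t)] = S(0) * exp(mu * t)
= 128 * exp(0.1000 * 4.1300)
= 128 * 1.5113
= 193.4522

193.4522


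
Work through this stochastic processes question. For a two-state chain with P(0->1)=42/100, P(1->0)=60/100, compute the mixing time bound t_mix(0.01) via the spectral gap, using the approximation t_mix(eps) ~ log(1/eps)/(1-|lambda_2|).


lambda_2 = |1 - p01 - p10| = |1 - 0.4200 - 0.6000| = 0.0200
t_mix ~ log(1/eps)/(1 - |lambda_2|)
= log(100)/(1 - 0.0200) = 4.6052/0.9800
= 4.6992

4.6992


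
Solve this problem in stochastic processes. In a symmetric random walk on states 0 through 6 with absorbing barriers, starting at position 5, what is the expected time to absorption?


For symmetric RW on 0,...,N with absorbing barriers, E(i) = i*(N-i)
E(5) = 5 * 1 = 5

5


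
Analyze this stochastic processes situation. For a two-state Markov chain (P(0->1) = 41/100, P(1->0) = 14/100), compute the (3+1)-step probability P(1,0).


P^4 = P^3 * P^1
Computing via matrix multiplication of the transition matrix.
Entry (1,0) of P^4 = 0.2441

0.2441


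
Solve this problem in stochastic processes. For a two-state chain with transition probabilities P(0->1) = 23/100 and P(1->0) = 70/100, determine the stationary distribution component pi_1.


Stationary distribution: pi_0 = p10/(p01+p10), pi_1 = p01/(p01+p10)
p01 = 0.2300, p10 = 0.7000
pi_1 = 0.2473

0.2473


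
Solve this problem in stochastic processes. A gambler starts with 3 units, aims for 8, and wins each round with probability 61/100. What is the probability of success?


Gambler's ruin formula:
r = q/p = 0.3900/0.6100 = 0.6393
P(win) = (1 - r^i)/(1 - r^N)
= (1 - 0.6393^3)/(1 - 0.6393^8)
= 0.7599

0.7599


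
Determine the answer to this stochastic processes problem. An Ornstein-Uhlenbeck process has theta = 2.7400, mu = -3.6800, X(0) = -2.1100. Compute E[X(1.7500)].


E[X(t)] = mu + (X(0) - mu)*exp(-theta*t)
= -3.6800 + (-2.1100 - -3.6800)*exp(-2.7400*1.7500)
= -3.6800 + 1.5700 * 0.0083
= -3.6670

-3.6670


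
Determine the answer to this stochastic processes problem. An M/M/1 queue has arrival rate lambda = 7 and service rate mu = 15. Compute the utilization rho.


rho = lambda/mu
= 7/15
= 0.4667

0.4667


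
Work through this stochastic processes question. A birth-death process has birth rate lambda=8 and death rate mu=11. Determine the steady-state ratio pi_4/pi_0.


For birth-death process, pi_n/pi_0 = (lambda/mu)^n
= (8/11)^4
= 0.2798

0.2798


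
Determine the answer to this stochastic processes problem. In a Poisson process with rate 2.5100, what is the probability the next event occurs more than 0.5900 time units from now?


P(X > t) = exp(-lambda * t)
= exp(-2.5100 * 0.5900)
= exp(-1.4809) = 0.2274

0.2274


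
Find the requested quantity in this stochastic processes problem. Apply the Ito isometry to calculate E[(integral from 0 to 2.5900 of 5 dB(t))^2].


By Ito isometry: E[(int f dB)^2] = int f^2 dt
= 5^2 * 2.5900
= 25 * 2.5900 = 64.7500

64.7500


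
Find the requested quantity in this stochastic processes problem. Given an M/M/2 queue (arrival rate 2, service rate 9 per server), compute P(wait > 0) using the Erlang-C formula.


a = lambda/mu = 0.2222
rho = a/c = 0.1111
Erlang-C formula applied:
C(c,a) = 0.0222

0.0222


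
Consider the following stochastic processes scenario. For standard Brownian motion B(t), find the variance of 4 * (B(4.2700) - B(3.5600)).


Var(alpha*(B(t)-B(s))) = alpha^2 * (t-s)
= 4^2 * (4.2700 - 3.5600)
= 16 * 0.7100
= 11.3600

11.3600


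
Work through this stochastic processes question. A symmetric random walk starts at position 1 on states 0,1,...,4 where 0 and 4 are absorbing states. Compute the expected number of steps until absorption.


For symmetric RW on 0,...,N with absorbing barriers, E(i) = i*(N-i)
E(1) = 1 * 3 = 3

3


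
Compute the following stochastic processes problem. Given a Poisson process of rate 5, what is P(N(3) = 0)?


P(N(t)=k) = (lambda*t)^k * exp(-lambda*t) / k!
lambda*t = 15
= 15^0 * exp(-15) / 0!
= 1 * 3.0590e-07 / 1
= 3.0590e-07

3.0590e-07


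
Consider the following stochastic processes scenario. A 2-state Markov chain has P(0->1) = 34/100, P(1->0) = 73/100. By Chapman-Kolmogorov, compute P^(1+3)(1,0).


P^4 = P^1 * P^3
Computing via matrix multiplication of the transition matrix.
Entry (1,0) of P^4 = 0.6822

0.6822


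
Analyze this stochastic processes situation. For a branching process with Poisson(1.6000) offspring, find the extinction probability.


Since mu = 1.6000 > 1, extinction prob q < 1.
Solve s = exp(mu*(s-1)) iteratively.
q = 0.3580

0.3580


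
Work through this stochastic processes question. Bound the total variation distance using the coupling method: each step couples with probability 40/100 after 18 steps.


TV distance bound <= (1-delta)^n
= (1 - 0.4000)^18
= 0.6000^18
= 1.0156e-04

1.0156e-04


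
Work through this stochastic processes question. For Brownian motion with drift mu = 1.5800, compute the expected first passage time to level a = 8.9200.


Expected first passage time = a/mu
= 8.9200/1.5800
= 5.6456

5.6456


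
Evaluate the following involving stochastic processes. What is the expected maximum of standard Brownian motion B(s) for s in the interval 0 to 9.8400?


E(max B(s)) = sqrt(2t/pi)
= sqrt(2*9.8400/pi)
= sqrt(6.2643)
= 2.5029

2.5029


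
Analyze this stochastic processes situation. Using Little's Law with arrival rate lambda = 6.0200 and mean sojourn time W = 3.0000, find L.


Little's Law: L = lambda * W
= 6.0200 * 3.0000
= 18.0600

18.0600


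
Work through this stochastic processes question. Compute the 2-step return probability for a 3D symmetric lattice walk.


P(return in 2 steps) = P(reverse first step) = 1/(2d)
= 1/6
= 0.1667

0.1667


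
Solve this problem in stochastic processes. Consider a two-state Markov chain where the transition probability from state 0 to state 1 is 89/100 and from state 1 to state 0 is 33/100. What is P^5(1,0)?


Computing P^5 by matrix multiplication.
P = [[0.1100, 0.8900], [0.3300, 0.6700]]
After raising P to the power 5:
P^5(1,0) = 0.2706

0.2706


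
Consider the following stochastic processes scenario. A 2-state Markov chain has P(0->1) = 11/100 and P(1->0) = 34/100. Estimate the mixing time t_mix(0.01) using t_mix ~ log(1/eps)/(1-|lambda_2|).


lambda_2 = |1 - p01 - p10| = |1 - 0.1100 - 0.3400| = 0.5500
t_mix ~ log(1/eps)/(1 - |lambda_2|)
= log(100)/(1 - 0.5500) = 4.6052/0.4500
= 10.2337

10.2337


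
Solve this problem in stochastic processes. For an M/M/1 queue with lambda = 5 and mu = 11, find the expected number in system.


rho = 5/11 = 0.4545
L = rho/(1-rho)
= 0.4545/0.5455
= 0.8333

0.8333


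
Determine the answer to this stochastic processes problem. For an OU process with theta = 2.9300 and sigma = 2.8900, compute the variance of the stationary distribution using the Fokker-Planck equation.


Stationary variance = sigma^2 / (2*theta)
= 2.8900^2 / (2*2.9300)
= 8.3521 / 5.8600
= 1.4253

1.4253


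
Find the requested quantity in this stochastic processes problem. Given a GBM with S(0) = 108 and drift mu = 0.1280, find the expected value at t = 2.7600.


E[S(t)] = S(0) * exp(mu * t)
= 108 * exp(0.1280 * 2.7600)
= 108 * 1.4237
= 153.7628

153.7628


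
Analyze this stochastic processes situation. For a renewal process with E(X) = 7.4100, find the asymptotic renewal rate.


Long-run renewal rate = 1/E(X)
= 1/7.4100
= 0.1350

0.1350


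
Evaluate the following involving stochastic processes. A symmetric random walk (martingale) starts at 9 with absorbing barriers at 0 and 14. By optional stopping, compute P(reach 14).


By optional stopping theorem: E(M at tau) = M(0) = 9
P(hit 14)*14 + P(hit 0)*0 = 9
P(hit 14) = (9 - 0)/(14 - 0) = 9/14 = 0.6429

0.6429


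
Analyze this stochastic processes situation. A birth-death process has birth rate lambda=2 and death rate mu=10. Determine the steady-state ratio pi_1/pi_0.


For birth-death process, pi_n/pi_0 = (lambda/mu)^n
= (2/10)^1
= 0.2000

0.2000


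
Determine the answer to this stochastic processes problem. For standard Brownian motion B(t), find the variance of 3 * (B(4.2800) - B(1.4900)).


Var(alpha*(B(t)-B(s))) = alpha^2 * (t-s)
= 3^2 * (4.2800 - 1.4900)
= 9 * 2.7900
= 25.1100

25.1100


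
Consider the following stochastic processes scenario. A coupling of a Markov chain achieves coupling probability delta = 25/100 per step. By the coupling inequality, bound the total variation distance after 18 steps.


TV distance bound <= (1-delta)^n
= (1 - 0.2500)^18
= 0.7500^18
= 0.0056

0.0056


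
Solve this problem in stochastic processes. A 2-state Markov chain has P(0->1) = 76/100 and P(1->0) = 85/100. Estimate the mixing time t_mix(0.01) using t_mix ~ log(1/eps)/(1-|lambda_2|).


lambda_2 = |1 - p01 - p10| = |1 - 0.7600 - 0.8500| = 0.6100
t_mix ~ log(1/eps)/(1 - |lambda_2|)
= log(100)/(1 - 0.6100) = 4.6052/0.3900
= 11.8081

11.8081


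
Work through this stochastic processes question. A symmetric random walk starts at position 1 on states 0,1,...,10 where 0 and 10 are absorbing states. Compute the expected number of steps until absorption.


For symmetric RW on 0,...,N with absorbing barriers, E(i) = i*(N-i)
E(1) = 1 * 9 = 9

9


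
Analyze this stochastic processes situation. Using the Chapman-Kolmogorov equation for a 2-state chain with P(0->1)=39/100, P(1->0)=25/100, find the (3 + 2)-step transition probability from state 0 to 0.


P^5 = P^3 * P^2
Computing via matrix multiplication of the transition matrix.
Entry (0,0) of P^5 = 0.3943

0.3943


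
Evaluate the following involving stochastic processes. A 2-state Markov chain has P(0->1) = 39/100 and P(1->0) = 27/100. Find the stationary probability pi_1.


Stationary distribution: pi_0 = p10/(p01+p10), pi_1 = p01/(p01+p10)
p01 = 0.3900, p10 = 0.2700
pi_1 = 0.5909

0.5909


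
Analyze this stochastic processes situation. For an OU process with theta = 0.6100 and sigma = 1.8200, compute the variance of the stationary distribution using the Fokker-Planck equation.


Stationary variance = sigma^2 / (2*theta)
= 1.8200^2 / (2*0.6100)
= 3.3124 / 1.2200
= 2.7151

2.7151


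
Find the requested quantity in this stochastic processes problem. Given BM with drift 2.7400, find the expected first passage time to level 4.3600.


Expected first passage time = a/mu
= 4.3600/2.7400
= 1.5912

1.5912


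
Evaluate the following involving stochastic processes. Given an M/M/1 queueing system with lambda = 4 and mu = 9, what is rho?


rho = lambda/mu
= 4/9
= 0.4444

0.4444


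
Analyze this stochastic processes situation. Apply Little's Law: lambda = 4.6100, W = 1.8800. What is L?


Little's Law: L = lambda * W
= 4.6100 * 1.8800
= 8.6668

8.6668


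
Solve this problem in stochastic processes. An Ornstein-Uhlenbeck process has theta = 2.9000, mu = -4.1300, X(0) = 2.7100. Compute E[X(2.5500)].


E[X(t)] = mu + (X(0) - mu)*exp(-theta*t)
= -4.1300 + (2.7100 - -4.1300)*exp(-2.9000*2.5500)
= -4.1300 + 6.8400 * 6.1432e-04
= -4.1258

-4.1258


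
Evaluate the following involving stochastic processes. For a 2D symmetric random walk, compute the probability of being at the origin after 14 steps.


P = C(14,7)^2 / 4^14
= 3432^2 / 268435456
= 11778624 / 268435456
= 0.0439

0.0439


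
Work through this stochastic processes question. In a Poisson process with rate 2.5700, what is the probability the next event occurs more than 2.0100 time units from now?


P(X > t) = exp(-lambda * t)
= exp(-2.5700 * 2.0100)
= exp(-5.1657) = 0.0057

0.0057


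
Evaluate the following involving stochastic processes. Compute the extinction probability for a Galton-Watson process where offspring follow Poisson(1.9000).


Since mu = 1.9000 > 1, extinction prob q < 1.
Solve s = exp(mu*(s-1)) iteratively.
q = 0.2328

0.2328


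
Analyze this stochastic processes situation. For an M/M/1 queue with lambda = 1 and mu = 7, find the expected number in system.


rho = 1/7 = 0.1429
L = rho/(1-rho)
= 0.1429/0.8571
= 0.1667

0.1667


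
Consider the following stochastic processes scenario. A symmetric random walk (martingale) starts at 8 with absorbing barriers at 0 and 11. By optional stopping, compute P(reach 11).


By optional stopping theorem: E(M at tau) = M(0) = 8
P(hit 11)*11 + P(hit 0)*0 = 8
P(hit 11) = (8 - 0)/(11 - 0) = 8/11 = 0.7273

0.7273


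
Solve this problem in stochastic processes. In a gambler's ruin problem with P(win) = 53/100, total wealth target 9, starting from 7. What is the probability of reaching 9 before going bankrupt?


Gambler's ruin formula:
r = q/p = 0.4700/0.5300 = 0.8868
P(win) = (1 - r^i)/(1 - r^N)
= (1 - 0.8868^7)/(1 - 0.8868^9)
= 0.8606

0.8606


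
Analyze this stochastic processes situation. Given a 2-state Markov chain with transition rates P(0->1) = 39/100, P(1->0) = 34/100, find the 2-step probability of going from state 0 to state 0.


Computing P^2 by matrix multiplication.
P = [[0.6100, 0.3900], [0.3400, 0.6600]]
After raising P to the power 2:
P^2(0,0) = 0.5047

0.5047


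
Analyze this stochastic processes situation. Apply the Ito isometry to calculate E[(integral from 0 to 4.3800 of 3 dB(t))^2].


By Ito isometry: E[(int f dB)^2] = int f^2 dt
= 3^2 * 4.3800
= 9 * 4.3800 = 39.4200

39.4200


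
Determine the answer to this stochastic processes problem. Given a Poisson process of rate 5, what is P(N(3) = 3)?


P(N(t)=k) = (lambda*t)^k * exp(-lambda*t) / k!
lambda*t = 15
= 15^3 * exp(-15) / 3!
= 3375 * 3.0590e-07 / 6
= 1.7207e-04

1.7207e-04


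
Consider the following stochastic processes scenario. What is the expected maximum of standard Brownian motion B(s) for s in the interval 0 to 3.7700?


E(max B(s)) = sqrt(2t/pi)
= sqrt(2*3.7700/pi)
= sqrt(2.4001)
= 1.5492

1.5492


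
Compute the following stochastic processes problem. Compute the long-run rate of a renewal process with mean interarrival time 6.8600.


Long-run renewal rate = 1/E(X)
= 1/6.8600
= 0.1458

0.1458


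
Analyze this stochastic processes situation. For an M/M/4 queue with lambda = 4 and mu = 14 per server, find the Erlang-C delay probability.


a = lambda/mu = 0.2857
rho = a/c = 0.0714
Erlang-C formula applied:
C(c,a) = 2.2471e-04

2.2471e-04


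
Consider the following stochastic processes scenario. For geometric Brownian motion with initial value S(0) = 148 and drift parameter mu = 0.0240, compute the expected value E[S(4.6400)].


E[S(t)] = S(0) * exp(mu * t)
= 148 * exp(0.0240 * 4.6400)
= 148 * 1.1178
= 165.4340

165.4340


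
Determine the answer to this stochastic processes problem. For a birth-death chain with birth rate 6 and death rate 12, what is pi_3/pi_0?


For birth-death process, pi_n/pi_0 = (lambda/mu)^n
= (6/12)^3
= 0.1250

0.1250


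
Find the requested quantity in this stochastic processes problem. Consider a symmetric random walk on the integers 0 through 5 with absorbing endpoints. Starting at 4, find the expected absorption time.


For symmetric RW on 0,...,N with absorbing barriers, E(i) = i*(N-i)
E(4) = 4 * 1 = 4

4
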